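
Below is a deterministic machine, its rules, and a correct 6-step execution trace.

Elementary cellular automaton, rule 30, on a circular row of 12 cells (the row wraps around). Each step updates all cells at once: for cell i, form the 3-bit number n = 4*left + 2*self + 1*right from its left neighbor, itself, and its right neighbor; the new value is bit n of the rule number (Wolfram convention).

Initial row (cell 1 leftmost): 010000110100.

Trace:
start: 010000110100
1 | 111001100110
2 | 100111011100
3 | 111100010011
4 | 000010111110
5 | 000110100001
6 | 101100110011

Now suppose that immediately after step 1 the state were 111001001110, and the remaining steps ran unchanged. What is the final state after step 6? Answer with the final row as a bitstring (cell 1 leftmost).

state after step 1 := 111001001110
2 | 100111111000
3 | 111100000101
4 | 000010001101
5 | 100111011001
6 | 011100010111

011100010111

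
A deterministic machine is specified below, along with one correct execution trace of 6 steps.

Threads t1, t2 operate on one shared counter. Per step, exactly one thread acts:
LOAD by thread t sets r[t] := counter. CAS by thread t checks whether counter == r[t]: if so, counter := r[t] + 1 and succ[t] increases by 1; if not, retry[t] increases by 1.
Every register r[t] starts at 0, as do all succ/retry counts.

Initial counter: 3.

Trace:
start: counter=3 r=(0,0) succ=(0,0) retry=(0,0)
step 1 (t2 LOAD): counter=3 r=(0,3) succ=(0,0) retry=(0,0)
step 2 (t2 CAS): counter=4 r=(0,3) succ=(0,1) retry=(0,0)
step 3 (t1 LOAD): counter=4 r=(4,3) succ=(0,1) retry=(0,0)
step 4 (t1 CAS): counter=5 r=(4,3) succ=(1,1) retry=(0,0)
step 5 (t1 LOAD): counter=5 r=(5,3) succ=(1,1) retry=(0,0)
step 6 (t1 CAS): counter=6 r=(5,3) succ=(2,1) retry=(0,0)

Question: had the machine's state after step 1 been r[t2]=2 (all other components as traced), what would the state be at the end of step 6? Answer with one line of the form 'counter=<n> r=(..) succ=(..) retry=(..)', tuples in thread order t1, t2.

state after step 1 := counter=3 r=(0,2) succ=(0,0) retry=(0,0)
step 2 (t2 CAS): counter=3 r=(0,2) succ=(0,0) retry=(0,1)
step 3 (t1 LOAD): counter=3 r=(3,2) succ=(0,0) retry=(0,1)
step 4 (t1 CAS): counter=4 r=(3,2) succ=(1,0) retry=(0,1)
step 5 (t1 LOAD): counter=4 r=(4,2) succ=(1,0) retry=(0,1)
step 6 (t1 CAS): counter=5 r=(4,2) succ=(2,0) retry=(0,1)

counter=5 r=(4,2) succ=(2,0) retry=(0,1)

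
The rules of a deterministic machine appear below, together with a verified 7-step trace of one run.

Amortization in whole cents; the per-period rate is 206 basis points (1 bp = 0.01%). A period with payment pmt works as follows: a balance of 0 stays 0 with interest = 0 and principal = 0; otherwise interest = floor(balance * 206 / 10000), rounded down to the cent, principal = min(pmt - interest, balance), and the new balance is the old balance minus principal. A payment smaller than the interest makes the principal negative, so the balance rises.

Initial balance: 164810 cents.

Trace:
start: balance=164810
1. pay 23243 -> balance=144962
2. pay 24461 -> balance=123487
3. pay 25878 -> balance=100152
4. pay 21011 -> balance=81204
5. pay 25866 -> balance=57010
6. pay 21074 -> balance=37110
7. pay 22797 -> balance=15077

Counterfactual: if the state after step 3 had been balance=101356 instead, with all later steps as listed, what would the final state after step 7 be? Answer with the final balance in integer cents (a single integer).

16383

state after step 3 := balance=101356
4. pay 21011 -> balance=82432
5. pay 25866 -> balance=58264
6. pay 21074 -> balance=38390
7. pay 22797 -> balance=16383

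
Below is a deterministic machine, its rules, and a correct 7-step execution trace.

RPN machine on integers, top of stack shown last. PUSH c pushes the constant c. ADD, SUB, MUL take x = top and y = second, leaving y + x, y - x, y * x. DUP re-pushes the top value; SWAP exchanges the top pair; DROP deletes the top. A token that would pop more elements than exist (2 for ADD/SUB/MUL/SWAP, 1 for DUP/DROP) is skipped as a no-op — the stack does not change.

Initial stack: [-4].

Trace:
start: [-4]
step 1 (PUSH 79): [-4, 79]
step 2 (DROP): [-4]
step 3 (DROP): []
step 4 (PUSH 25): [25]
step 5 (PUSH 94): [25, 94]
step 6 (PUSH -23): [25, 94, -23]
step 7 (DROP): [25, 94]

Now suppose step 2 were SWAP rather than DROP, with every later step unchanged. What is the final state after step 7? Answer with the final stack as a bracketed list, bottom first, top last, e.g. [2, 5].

(re-executing from step 2 with the substitution; state before step 2: [-4, 79])
step 2 (SWAP): [79, -4]
step 3 (DROP): [79]
step 4 (PUSH 25): [79, 25]
step 5 (PUSH 94): [79, 25, 94]
step 6 (PUSH -23): [79, 25, 94, -23]
step 7 (DROP): [79, 25, 94]

[79, 25, 94]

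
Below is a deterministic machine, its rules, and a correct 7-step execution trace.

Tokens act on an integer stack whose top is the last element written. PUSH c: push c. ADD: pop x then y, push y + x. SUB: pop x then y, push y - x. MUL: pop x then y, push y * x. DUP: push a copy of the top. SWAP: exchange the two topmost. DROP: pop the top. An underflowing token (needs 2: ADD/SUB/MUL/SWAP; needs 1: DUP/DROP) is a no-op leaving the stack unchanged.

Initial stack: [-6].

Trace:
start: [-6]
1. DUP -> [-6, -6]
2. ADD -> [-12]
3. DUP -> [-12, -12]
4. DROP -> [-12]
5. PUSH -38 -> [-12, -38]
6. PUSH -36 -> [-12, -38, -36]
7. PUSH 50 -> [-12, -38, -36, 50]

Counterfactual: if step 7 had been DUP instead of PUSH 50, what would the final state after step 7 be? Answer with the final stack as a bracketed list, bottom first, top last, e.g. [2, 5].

(re-executing from step 7 with the substitution; state before step 7: [-12, -38, -36])
7. DUP -> [-12, -38, -36, -36]

[-12, -38, -36, -36]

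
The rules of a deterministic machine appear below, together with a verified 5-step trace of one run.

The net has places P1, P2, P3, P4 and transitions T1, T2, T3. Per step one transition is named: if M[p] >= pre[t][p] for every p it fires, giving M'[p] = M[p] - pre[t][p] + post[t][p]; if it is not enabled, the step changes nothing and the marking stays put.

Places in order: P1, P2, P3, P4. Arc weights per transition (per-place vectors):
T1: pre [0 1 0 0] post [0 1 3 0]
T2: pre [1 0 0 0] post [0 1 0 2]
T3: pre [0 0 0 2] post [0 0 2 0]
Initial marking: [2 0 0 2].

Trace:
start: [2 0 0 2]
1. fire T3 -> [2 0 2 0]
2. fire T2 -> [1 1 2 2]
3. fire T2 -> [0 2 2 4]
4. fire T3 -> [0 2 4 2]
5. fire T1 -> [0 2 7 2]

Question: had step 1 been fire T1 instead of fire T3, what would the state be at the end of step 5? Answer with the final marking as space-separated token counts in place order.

0 2 5 4

(re-executing from step 1 with the substitution; state before step 1: [2 0 0 2])
1. fire T1 -> [2 0 0 2]
2. fire T2 -> [1 1 0 4]
3. fire T2 -> [0 2 0 6]
4. fire T3 -> [0 2 2 4]
5. fire T1 -> [0 2 5 4]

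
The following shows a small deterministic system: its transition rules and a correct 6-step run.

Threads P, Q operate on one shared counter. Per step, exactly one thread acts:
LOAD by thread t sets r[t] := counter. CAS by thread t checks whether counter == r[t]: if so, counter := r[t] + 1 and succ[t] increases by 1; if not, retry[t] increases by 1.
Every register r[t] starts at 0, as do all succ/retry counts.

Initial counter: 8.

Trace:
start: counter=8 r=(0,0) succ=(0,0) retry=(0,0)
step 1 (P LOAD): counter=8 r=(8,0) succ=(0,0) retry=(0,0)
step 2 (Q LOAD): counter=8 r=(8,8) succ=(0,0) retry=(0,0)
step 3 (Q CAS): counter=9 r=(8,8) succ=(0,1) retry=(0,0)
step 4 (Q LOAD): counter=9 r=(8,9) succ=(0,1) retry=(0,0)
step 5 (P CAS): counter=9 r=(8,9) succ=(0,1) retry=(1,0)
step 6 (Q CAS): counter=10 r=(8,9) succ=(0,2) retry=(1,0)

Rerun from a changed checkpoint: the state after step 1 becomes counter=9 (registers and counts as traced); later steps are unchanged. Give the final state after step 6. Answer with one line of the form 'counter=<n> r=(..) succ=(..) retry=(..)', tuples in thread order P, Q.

state after step 1 := counter=9 r=(8,0) succ=(0,0) retry=(0,0)
step 2 (Q LOAD): counter=9 r=(8,9) succ=(0,0) retry=(0,0)
step 3 (Q CAS): counter=10 r=(8,9) succ=(0,1) retry=(0,0)
step 4 (Q LOAD): counter=10 r=(8,10) succ=(0,1) retry=(0,0)
step 5 (P CAS): counter=10 r=(8,10) succ=(0,1) retry=(1,0)
step 6 (Q CAS): counter=11 r=(8,10) succ=(0,2) retry=(1,0)

counter=11 r=(8,10) succ=(0,2) retry=(1,0)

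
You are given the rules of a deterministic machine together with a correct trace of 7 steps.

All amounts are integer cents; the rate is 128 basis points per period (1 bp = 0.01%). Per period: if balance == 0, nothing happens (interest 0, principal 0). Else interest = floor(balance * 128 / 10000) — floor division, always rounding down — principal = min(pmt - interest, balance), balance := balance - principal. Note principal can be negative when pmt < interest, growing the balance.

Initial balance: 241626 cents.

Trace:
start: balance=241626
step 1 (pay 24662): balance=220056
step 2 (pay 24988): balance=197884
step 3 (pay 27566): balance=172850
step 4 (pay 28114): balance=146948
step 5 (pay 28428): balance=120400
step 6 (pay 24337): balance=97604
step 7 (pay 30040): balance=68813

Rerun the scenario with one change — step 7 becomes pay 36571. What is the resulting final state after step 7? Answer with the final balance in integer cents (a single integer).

62282

(re-executing from step 7 with the substitution; state before step 7: balance=97604)
step 7 (pay 36571): balance=62282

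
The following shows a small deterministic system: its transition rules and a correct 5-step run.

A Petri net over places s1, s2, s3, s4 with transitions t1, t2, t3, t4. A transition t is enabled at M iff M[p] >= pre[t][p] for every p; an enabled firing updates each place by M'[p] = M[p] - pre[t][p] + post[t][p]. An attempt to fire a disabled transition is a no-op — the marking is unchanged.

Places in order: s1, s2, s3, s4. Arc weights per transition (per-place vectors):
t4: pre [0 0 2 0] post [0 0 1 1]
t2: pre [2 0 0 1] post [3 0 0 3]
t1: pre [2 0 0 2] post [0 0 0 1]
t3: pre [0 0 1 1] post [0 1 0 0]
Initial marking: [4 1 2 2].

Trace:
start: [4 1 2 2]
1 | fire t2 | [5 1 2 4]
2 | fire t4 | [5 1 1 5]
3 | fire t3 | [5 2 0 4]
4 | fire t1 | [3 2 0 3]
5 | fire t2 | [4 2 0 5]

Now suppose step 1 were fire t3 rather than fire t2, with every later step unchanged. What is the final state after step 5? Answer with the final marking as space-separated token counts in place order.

4 3 0 0

(re-executing from step 1 with the substitution; state before step 1: [4 1 2 2])
1 | fire t3 | [4 2 1 1]
2 | fire t4 | [4 2 1 1]
3 | fire t3 | [4 3 0 0]
4 | fire t1 | [4 3 0 0]
5 | fire t2 | [4 3 0 0]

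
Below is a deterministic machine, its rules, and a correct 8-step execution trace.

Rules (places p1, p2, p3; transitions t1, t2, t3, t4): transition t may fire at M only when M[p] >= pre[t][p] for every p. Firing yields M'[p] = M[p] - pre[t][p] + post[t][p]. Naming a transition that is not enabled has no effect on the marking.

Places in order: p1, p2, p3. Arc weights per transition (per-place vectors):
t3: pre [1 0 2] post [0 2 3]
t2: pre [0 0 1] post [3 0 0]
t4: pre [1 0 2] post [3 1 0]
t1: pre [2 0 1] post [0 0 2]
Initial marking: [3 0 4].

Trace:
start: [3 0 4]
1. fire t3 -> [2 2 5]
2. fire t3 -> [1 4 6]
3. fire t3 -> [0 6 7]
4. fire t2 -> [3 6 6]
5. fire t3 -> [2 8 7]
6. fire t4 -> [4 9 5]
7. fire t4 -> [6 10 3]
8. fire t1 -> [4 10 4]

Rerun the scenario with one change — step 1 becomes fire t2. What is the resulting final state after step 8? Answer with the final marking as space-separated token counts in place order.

(re-executing from step 1 with the substitution; state before step 1: [3 0 4])
1. fire t2 -> [6 0 3]
2. fire t3 -> [5 2 4]
3. fire t3 -> [4 4 5]
4. fire t2 -> [7 4 4]
5. fire t3 -> [6 6 5]
6. fire t4 -> [8 7 3]
7. fire t4 -> [10 8 1]
8. fire t1 -> [8 8 2]

8 8 2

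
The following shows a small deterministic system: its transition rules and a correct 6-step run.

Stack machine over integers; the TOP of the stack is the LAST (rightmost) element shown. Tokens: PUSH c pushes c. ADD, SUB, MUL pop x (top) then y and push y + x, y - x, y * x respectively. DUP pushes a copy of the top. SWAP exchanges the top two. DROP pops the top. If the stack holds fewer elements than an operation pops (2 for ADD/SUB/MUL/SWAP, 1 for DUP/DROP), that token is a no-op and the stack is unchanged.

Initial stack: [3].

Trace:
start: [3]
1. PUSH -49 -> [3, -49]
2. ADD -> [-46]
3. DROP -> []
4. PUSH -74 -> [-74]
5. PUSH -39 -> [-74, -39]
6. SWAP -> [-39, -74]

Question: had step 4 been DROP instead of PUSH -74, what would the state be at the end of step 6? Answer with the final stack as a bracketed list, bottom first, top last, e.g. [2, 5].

(re-executing from step 4 with the substitution; state before step 4: [])
4. DROP -> []
5. PUSH -39 -> [-39]
6. SWAP -> [-39]

[-39]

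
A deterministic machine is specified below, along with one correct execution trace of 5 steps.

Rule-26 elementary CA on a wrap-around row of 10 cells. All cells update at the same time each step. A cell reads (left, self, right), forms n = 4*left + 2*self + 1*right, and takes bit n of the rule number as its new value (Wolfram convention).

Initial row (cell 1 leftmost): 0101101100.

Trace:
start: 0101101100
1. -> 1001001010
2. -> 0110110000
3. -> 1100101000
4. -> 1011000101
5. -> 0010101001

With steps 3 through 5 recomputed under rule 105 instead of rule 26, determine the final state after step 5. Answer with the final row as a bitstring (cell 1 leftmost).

0101010111

(re-executing steps 3..5 under rule 105; state before step 3: 0110110000)
3. -> 0111110111
4. -> 1100011101
5. -> 0101010111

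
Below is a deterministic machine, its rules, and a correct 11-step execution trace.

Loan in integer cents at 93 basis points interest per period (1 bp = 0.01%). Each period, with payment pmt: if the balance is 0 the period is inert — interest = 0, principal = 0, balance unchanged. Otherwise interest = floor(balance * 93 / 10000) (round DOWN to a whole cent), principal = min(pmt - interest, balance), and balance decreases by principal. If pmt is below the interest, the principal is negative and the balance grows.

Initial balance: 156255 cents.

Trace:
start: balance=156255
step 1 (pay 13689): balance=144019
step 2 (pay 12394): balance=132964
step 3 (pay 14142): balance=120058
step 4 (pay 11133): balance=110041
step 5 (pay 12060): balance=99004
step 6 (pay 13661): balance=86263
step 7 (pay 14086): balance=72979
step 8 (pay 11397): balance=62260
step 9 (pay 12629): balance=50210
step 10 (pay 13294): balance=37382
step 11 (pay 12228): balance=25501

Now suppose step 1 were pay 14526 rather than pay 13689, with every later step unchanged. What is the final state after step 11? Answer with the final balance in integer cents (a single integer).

24583

(re-executing from step 1 with the substitution; state before step 1: balance=156255)
step 1 (pay 14526): balance=143182
step 2 (pay 12394): balance=132119
step 3 (pay 14142): balance=119205
step 4 (pay 11133): balance=109180
step 5 (pay 12060): balance=98135
step 6 (pay 13661): balance=85386
step 7 (pay 14086): balance=72094
step 8 (pay 11397): balance=61367
step 9 (pay 12629): balance=49308
step 10 (pay 13294): balance=36472
step 11 (pay 12228): balance=24583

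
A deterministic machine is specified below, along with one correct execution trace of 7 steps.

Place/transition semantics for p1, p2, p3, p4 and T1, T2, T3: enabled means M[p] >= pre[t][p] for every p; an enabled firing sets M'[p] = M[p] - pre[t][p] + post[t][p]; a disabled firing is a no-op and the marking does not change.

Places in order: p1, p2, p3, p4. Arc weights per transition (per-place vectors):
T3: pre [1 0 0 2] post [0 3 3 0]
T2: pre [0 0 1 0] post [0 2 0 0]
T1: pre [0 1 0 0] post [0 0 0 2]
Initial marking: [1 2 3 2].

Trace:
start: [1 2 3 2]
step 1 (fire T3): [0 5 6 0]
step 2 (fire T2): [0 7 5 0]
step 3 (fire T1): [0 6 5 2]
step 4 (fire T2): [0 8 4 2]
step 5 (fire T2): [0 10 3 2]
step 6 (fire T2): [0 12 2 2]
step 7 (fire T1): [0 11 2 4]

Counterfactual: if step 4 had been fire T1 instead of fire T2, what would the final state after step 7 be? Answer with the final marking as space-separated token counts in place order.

0 8 3 6

(re-executing from step 4 with the substitution; state before step 4: [0 6 5 2])
step 4 (fire T1): [0 5 5 4]
step 5 (fire T2): [0 7 4 4]
step 6 (fire T2): [0 9 3 4]
step 7 (fire T1): [0 8 3 6]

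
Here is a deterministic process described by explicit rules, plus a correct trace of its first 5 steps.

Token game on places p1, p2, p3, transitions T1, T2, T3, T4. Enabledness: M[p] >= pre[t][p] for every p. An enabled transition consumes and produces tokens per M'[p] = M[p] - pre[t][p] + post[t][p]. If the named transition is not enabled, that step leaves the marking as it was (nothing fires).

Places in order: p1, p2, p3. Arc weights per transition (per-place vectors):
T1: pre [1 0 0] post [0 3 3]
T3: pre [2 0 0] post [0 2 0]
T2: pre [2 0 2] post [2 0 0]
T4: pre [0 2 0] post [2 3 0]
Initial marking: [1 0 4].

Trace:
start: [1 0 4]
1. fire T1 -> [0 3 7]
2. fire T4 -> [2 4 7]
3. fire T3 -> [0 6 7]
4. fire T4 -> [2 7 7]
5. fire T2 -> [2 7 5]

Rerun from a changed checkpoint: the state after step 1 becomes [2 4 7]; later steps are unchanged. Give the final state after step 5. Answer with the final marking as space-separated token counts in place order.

state after step 1 := [2 4 7]
2. fire T4 -> [4 5 7]
3. fire T3 -> [2 7 7]
4. fire T4 -> [4 8 7]
5. fire T2 -> [4 8 5]

4 8 5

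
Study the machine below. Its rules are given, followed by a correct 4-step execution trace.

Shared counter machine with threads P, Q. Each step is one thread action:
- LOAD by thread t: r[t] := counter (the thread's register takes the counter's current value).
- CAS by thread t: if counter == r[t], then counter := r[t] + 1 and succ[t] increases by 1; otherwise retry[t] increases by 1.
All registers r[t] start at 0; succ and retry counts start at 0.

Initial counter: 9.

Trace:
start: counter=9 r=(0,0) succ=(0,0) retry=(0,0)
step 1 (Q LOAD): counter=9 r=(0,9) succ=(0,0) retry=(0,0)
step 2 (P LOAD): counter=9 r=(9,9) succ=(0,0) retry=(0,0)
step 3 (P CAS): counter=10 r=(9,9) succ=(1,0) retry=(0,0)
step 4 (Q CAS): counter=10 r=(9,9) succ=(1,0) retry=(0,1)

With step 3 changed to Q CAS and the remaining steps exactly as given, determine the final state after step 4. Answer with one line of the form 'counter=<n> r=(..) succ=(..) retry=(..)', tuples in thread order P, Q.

(re-executing from step 3 with the substitution; state before step 3: counter=9 r=(9,9) succ=(0,0) retry=(0,0))
step 3 (Q CAS): counter=10 r=(9,9) succ=(0,1) retry=(0,0)
step 4 (Q CAS): counter=10 r=(9,9) succ=(0,1) retry=(0,1)

counter=10 r=(9,9) succ=(0,1) retry=(0,1)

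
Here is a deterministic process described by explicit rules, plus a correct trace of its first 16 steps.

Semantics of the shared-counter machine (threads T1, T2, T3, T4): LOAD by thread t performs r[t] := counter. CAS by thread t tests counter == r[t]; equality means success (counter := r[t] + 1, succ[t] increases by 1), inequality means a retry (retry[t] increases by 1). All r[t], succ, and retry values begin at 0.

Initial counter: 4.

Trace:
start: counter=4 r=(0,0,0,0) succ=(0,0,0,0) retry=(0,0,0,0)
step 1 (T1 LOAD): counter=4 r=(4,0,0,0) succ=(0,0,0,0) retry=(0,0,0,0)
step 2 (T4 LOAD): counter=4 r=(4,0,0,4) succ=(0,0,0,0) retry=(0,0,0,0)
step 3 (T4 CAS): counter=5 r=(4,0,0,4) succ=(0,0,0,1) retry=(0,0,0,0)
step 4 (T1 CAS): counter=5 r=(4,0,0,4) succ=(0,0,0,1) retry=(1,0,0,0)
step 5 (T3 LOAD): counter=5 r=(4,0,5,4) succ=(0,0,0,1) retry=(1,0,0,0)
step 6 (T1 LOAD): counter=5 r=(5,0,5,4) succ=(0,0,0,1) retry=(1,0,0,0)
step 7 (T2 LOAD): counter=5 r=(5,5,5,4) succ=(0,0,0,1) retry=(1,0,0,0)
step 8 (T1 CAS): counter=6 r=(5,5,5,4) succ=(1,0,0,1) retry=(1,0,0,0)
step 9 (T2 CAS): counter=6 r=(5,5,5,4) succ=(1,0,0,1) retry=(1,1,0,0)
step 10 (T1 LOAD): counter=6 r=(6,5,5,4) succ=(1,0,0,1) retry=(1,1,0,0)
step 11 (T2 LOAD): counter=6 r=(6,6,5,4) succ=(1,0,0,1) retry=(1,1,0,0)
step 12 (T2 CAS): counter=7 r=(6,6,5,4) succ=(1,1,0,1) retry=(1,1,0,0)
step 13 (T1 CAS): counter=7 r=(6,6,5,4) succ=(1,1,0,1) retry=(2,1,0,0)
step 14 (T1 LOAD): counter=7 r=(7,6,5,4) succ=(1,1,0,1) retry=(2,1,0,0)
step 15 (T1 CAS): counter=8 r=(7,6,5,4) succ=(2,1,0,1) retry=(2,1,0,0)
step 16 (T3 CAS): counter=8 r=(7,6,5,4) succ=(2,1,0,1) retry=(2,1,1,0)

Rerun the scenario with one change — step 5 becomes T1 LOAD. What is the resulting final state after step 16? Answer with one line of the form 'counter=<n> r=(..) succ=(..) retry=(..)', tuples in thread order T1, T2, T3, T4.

counter=8 r=(7,6,0,4) succ=(2,1,0,1) retry=(2,1,1,0)

(re-executing from step 5 with the substitution; state before step 5: counter=5 r=(4,0,0,4) succ=(0,0,0,1) retry=(1,0,0,0))
step 5 (T1 LOAD): counter=5 r=(5,0,0,4) succ=(0,0,0,1) retry=(1,0,0,0)
step 6 (T1 LOAD): counter=5 r=(5,0,0,4) succ=(0,0,0,1) retry=(1,0,0,0)
step 7 (T2 LOAD): counter=5 r=(5,5,0,4) succ=(0,0,0,1) retry=(1,0,0,0)
step 8 (T1 CAS): counter=6 r=(5,5,0,4) succ=(1,0,0,1) retry=(1,0,0,0)
step 9 (T2 CAS): counter=6 r=(5,5,0,4) succ=(1,0,0,1) retry=(1,1,0,0)
step 10 (T1 LOAD): counter=6 r=(6,5,0,4) succ=(1,0,0,1) retry=(1,1,0,0)
step 11 (T2 LOAD): counter=6 r=(6,6,0,4) succ=(1,0,0,1) retry=(1,1,0,0)
step 12 (T2 CAS): counter=7 r=(6,6,0,4) succ=(1,1,0,1) retry=(1,1,0,0)
step 13 (T1 CAS): counter=7 r=(6,6,0,4) succ=(1,1,0,1) retry=(2,1,0,0)
step 14 (T1 LOAD): counter=7 r=(7,6,0,4) succ=(1,1,0,1) retry=(2,1,0,0)
step 15 (T1 CAS): counter=8 r=(7,6,0,4) succ=(2,1,0,1) retry=(2,1,0,0)
step 16 (T3 CAS): counter=8 r=(7,6,0,4) succ=(2,1,0,1) retry=(2,1,1,0)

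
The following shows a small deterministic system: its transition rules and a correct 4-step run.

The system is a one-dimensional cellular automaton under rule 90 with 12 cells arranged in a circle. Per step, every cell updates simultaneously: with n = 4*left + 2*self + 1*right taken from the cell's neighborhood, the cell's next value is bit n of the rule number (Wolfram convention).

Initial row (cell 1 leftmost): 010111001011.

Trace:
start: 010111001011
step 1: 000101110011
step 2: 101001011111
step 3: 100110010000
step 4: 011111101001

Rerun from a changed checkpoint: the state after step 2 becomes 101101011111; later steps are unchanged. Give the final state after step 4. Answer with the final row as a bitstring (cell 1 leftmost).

001110101001

state after step 2 := 101101011111
step 3: 101100010000
step 4: 001110101001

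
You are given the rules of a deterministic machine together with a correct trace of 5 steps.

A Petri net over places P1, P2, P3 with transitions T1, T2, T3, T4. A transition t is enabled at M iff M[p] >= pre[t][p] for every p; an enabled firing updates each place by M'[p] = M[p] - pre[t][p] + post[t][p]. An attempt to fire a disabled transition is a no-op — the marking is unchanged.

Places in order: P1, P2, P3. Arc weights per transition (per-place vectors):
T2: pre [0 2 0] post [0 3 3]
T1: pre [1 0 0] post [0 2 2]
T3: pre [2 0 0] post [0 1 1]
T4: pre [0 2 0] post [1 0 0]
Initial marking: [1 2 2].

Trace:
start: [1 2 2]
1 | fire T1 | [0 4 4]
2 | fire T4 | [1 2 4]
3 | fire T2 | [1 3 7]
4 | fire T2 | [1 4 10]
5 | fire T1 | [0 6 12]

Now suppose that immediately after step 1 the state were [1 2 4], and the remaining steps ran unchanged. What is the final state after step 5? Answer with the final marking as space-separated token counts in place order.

state after step 1 := [1 2 4]
2 | fire T4 | [2 0 4]
3 | fire T2 | [2 0 4]
4 | fire T2 | [2 0 4]
5 | fire T1 | [1 2 6]

1 2 6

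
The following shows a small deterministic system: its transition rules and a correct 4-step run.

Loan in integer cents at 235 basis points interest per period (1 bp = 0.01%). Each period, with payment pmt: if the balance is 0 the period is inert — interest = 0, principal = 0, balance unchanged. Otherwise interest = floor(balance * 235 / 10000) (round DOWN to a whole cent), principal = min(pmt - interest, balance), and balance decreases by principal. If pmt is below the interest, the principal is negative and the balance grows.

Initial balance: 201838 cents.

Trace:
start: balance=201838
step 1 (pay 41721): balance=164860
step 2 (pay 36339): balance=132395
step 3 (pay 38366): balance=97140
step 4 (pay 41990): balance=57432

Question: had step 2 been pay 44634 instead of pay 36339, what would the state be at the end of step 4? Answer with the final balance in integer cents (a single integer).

(re-executing from step 2 with the substitution; state before step 2: balance=164860)
step 2 (pay 44634): balance=124100
step 3 (pay 38366): balance=88650
step 4 (pay 41990): balance=48743

48743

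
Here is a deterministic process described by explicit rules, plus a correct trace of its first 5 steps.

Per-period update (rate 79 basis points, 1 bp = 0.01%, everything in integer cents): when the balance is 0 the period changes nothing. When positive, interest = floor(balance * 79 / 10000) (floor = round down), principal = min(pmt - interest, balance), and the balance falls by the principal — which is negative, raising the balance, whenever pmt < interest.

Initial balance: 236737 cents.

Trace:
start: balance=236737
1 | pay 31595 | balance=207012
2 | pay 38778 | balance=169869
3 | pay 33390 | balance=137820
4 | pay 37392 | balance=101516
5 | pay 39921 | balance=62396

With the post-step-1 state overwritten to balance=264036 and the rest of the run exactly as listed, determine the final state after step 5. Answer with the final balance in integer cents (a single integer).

state after step 1 := balance=264036
2 | pay 38778 | balance=227343
3 | pay 33390 | balance=195749
4 | pay 37392 | balance=159903
5 | pay 39921 | balance=121245

121245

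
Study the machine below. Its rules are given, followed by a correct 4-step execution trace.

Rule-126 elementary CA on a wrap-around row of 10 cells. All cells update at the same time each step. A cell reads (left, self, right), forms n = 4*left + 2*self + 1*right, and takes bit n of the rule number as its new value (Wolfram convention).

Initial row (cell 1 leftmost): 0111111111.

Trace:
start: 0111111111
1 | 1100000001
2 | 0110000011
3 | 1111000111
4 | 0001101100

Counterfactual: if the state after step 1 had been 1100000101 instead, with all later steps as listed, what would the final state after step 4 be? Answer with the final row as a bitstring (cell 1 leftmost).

0001111111

state after step 1 := 1100000101
2 | 0110001111
3 | 1111011001
4 | 0001111111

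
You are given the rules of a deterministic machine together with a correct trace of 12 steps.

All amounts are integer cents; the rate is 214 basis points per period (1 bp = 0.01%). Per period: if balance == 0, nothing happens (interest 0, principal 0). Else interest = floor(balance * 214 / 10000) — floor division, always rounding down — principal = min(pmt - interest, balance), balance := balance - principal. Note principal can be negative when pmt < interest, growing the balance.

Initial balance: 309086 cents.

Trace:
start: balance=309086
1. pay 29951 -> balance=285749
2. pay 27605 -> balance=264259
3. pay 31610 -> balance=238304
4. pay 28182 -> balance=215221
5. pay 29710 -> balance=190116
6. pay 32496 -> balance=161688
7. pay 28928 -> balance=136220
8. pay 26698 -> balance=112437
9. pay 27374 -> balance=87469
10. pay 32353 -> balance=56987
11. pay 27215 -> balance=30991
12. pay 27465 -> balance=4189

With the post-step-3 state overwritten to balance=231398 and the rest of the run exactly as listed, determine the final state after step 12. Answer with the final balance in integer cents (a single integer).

0

state after step 3 := balance=231398
4. pay 28182 -> balance=208167
5. pay 29710 -> balance=182911
6. pay 32496 -> balance=154329
7. pay 28928 -> balance=128703
8. pay 26698 -> balance=104759
9. pay 27374 -> balance=79626
10. pay 32353 -> balance=48976
11. pay 27215 -> balance=22809
12. pay 27465 -> balance=0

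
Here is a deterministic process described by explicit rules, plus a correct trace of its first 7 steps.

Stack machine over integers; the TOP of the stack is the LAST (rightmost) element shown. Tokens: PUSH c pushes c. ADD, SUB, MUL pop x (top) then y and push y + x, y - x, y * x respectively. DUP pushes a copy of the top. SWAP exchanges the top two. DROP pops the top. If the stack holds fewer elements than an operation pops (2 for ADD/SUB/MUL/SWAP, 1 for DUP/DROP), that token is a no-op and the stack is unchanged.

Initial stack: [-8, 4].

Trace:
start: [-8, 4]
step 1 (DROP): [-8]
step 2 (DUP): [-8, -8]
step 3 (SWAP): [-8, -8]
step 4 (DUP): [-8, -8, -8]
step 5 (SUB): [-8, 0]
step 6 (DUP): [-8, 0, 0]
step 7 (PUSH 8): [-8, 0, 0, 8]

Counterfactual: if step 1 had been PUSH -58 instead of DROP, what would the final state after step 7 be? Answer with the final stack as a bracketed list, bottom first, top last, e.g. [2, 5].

[-8, 4, -58, 0, 0, 8]

(re-executing from step 1 with the substitution; state before step 1: [-8, 4])
step 1 (PUSH -58): [-8, 4, -58]
step 2 (DUP): [-8, 4, -58, -58]
step 3 (SWAP): [-8, 4, -58, -58]
step 4 (DUP): [-8, 4, -58, -58, -58]
step 5 (SUB): [-8, 4, -58, 0]
step 6 (DUP): [-8, 4, -58, 0, 0]
step 7 (PUSH 8): [-8, 4, -58, 0, 0, 8]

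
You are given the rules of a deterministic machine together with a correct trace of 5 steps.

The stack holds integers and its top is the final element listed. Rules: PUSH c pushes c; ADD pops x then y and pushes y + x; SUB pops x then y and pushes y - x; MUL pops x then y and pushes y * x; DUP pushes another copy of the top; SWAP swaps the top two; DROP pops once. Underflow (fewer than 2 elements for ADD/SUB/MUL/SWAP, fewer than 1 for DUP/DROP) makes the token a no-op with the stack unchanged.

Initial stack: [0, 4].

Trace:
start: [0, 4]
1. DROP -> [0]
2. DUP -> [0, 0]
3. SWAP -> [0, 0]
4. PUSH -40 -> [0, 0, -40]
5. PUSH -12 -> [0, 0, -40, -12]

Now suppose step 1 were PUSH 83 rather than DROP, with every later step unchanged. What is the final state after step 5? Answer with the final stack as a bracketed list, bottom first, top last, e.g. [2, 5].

[0, 4, 83, 83, -40, -12]

(re-executing from step 1 with the substitution; state before step 1: [0, 4])
1. PUSH 83 -> [0, 4, 83]
2. DUP -> [0, 4, 83, 83]
3. SWAP -> [0, 4, 83, 83]
4. PUSH -40 -> [0, 4, 83, 83, -40]
5. PUSH -12 -> [0, 4, 83, 83, -40, -12]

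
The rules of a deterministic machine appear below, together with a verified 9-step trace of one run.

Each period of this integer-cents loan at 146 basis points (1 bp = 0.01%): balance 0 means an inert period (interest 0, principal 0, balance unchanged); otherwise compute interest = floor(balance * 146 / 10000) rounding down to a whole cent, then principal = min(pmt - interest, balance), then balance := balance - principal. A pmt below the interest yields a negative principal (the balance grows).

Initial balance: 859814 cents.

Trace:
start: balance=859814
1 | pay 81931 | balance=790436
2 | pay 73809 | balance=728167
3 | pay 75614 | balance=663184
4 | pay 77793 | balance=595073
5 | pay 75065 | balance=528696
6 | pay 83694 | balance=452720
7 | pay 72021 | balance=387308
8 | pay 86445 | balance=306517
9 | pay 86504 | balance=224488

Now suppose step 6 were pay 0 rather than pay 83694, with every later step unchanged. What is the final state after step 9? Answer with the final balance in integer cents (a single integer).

(re-executing from step 6 with the substitution; state before step 6: balance=528696)
6 | pay 0 | balance=536414
7 | pay 72021 | balance=472224
8 | pay 86445 | balance=392673
9 | pay 86504 | balance=311902

311902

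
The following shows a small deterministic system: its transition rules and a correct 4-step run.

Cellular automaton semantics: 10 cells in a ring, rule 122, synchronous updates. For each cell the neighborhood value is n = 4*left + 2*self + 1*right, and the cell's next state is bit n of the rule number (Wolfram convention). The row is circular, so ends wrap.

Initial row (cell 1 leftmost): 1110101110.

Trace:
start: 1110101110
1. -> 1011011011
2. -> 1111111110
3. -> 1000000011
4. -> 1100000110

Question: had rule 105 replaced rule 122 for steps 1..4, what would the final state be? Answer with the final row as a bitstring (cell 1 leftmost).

(re-executing steps 1..4 under rule 105; state before step 1: 1110101110)
1. -> 1011011011
2. -> 1111111110
3. -> 1000000011
4. -> 1011111010

1011111010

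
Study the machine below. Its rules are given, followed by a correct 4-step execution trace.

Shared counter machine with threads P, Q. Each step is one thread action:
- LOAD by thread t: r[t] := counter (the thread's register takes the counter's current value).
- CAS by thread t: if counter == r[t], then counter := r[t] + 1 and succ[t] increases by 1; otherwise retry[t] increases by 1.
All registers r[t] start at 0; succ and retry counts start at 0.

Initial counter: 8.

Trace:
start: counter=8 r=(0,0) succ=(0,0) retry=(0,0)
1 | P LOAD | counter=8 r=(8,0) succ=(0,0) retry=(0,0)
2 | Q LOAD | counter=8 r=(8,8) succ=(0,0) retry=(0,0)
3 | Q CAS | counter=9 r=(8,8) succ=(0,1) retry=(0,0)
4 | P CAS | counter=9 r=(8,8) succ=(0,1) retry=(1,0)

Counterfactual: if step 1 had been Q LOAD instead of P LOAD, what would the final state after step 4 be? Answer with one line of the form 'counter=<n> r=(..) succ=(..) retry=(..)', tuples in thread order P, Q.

counter=9 r=(0,8) succ=(0,1) retry=(1,0)

(re-executing from step 1 with the substitution; state before step 1: counter=8 r=(0,0) succ=(0,0) retry=(0,0))
1 | Q LOAD | counter=8 r=(0,8) succ=(0,0) retry=(0,0)
2 | Q LOAD | counter=8 r=(0,8) succ=(0,0) retry=(0,0)
3 | Q CAS | counter=9 r=(0,8) succ=(0,1) retry=(0,0)
4 | P CAS | counter=9 r=(0,8) succ=(0,1) retry=(1,0)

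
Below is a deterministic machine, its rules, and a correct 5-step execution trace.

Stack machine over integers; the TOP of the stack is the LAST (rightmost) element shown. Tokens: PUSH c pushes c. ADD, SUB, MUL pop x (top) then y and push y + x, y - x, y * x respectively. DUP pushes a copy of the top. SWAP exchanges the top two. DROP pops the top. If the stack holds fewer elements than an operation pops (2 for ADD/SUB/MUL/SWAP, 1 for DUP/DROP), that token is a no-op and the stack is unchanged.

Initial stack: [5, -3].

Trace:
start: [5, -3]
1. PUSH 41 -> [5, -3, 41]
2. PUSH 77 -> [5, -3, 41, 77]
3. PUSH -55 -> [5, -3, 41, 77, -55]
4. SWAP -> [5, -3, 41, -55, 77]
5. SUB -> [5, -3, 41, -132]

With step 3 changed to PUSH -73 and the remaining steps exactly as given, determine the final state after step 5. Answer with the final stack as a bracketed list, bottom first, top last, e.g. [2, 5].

(re-executing from step 3 with the substitution; state before step 3: [5, -3, 41, 77])
3. PUSH -73 -> [5, -3, 41, 77, -73]
4. SWAP -> [5, -3, 41, -73, 77]
5. SUB -> [5, -3, 41, -150]

[5, -3, 41, -150]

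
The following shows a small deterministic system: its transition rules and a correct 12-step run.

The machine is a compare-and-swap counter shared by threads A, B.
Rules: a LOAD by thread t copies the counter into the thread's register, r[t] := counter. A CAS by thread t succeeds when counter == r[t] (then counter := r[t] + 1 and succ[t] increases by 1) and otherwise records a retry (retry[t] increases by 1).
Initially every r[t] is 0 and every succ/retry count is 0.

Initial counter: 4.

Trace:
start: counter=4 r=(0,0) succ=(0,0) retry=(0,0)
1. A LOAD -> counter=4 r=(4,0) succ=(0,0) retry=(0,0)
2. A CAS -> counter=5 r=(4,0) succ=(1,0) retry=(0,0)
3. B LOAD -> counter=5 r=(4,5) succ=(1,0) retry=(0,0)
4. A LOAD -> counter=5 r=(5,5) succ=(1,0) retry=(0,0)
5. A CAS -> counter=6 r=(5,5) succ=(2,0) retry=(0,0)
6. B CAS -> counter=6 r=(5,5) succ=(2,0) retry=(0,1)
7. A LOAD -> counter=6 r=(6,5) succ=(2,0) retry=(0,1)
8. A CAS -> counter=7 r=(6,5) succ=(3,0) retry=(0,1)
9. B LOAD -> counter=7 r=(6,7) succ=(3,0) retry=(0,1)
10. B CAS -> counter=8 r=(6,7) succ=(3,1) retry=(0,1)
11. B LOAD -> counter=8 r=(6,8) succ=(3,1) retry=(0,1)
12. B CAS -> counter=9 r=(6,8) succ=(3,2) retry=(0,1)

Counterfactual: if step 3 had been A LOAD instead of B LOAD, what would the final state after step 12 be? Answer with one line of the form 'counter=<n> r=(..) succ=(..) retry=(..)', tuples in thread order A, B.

(re-executing from step 3 with the substitution; state before step 3: counter=5 r=(4,0) succ=(1,0) retry=(0,0))
3. A LOAD -> counter=5 r=(5,0) succ=(1,0) retry=(0,0)
4. A LOAD -> counter=5 r=(5,0) succ=(1,0) retry=(0,0)
5. A CAS -> counter=6 r=(5,0) succ=(2,0) retry=(0,0)
6. B CAS -> counter=6 r=(5,0) succ=(2,0) retry=(0,1)
7. A LOAD -> counter=6 r=(6,0) succ=(2,0) retry=(0,1)
8. A CAS -> counter=7 r=(6,0) succ=(3,0) retry=(0,1)
9. B LOAD -> counter=7 r=(6,7) succ=(3,0) retry=(0,1)
10. B CAS -> counter=8 r=(6,7) succ=(3,1) retry=(0,1)
11. B LOAD -> counter=8 r=(6,8) succ=(3,1) retry=(0,1)
12. B CAS -> counter=9 r=(6,8) succ=(3,2) retry=(0,1)

counter=9 r=(6,8) succ=(3,2) retry=(0,1)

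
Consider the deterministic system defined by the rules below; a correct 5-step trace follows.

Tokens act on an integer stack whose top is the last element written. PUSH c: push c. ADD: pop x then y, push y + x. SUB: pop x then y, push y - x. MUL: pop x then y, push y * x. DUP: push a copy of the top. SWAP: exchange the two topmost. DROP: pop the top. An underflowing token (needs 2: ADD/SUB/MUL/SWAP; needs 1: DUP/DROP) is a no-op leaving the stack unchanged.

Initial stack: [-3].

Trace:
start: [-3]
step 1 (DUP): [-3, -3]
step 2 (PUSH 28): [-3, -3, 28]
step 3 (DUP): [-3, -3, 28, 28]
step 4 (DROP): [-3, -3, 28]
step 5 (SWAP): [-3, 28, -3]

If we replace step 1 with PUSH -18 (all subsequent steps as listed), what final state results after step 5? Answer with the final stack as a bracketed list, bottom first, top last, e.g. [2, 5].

[-3, 28, -18]

(re-executing from step 1 with the substitution; state before step 1: [-3])
step 1 (PUSH -18): [-3, -18]
step 2 (PUSH 28): [-3, -18, 28]
step 3 (DUP): [-3, -18, 28, 28]
step 4 (DROP): [-3, -18, 28]
step 5 (SWAP): [-3, 28, -18]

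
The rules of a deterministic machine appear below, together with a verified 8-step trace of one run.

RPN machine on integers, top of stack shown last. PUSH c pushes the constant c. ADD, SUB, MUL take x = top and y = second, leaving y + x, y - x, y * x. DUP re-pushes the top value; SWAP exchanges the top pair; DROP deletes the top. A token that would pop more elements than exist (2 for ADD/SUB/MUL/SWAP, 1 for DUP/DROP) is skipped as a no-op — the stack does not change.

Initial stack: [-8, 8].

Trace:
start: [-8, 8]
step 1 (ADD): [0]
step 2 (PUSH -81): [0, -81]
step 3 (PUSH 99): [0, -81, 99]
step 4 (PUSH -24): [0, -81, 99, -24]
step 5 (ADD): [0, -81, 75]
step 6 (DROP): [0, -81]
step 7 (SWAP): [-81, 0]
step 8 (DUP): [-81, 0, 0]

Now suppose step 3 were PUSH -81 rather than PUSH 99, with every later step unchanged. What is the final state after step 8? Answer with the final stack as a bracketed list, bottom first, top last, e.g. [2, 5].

(re-executing from step 3 with the substitution; state before step 3: [0, -81])
step 3 (PUSH -81): [0, -81, -81]
step 4 (PUSH -24): [0, -81, -81, -24]
step 5 (ADD): [0, -81, -105]
step 6 (DROP): [0, -81]
step 7 (SWAP): [-81, 0]
step 8 (DUP): [-81, 0, 0]

[-81, 0, 0]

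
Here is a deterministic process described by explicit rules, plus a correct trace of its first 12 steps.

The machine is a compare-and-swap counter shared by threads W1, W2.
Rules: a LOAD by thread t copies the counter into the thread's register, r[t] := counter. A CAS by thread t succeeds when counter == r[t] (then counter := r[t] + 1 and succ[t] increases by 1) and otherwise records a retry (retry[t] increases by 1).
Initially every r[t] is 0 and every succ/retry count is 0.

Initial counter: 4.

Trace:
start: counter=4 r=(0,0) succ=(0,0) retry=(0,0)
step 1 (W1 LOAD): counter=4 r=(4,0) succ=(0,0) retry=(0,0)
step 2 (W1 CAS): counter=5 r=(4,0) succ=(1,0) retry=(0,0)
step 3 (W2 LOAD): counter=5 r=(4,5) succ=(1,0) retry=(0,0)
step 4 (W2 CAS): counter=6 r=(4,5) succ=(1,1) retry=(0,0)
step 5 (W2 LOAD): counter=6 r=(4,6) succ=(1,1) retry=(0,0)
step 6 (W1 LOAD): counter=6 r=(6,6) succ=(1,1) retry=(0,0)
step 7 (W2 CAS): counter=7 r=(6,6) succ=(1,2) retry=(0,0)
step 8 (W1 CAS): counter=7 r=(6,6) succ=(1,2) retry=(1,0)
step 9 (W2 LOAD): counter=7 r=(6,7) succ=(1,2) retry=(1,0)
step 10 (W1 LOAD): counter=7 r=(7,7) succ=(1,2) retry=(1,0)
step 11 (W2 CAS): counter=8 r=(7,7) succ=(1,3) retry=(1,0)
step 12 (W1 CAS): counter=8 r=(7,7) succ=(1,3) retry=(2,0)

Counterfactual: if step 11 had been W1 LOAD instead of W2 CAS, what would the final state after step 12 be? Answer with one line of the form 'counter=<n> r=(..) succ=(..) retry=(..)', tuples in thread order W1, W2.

(re-executing from step 11 with the substitution; state before step 11: counter=7 r=(7,7) succ=(1,2) retry=(1,0))
step 11 (W1 LOAD): counter=7 r=(7,7) succ=(1,2) retry=(1,0)
step 12 (W1 CAS): counter=8 r=(7,7) succ=(2,2) retry=(1,0)

counter=8 r=(7,7) succ=(2,2) retry=(1,0)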